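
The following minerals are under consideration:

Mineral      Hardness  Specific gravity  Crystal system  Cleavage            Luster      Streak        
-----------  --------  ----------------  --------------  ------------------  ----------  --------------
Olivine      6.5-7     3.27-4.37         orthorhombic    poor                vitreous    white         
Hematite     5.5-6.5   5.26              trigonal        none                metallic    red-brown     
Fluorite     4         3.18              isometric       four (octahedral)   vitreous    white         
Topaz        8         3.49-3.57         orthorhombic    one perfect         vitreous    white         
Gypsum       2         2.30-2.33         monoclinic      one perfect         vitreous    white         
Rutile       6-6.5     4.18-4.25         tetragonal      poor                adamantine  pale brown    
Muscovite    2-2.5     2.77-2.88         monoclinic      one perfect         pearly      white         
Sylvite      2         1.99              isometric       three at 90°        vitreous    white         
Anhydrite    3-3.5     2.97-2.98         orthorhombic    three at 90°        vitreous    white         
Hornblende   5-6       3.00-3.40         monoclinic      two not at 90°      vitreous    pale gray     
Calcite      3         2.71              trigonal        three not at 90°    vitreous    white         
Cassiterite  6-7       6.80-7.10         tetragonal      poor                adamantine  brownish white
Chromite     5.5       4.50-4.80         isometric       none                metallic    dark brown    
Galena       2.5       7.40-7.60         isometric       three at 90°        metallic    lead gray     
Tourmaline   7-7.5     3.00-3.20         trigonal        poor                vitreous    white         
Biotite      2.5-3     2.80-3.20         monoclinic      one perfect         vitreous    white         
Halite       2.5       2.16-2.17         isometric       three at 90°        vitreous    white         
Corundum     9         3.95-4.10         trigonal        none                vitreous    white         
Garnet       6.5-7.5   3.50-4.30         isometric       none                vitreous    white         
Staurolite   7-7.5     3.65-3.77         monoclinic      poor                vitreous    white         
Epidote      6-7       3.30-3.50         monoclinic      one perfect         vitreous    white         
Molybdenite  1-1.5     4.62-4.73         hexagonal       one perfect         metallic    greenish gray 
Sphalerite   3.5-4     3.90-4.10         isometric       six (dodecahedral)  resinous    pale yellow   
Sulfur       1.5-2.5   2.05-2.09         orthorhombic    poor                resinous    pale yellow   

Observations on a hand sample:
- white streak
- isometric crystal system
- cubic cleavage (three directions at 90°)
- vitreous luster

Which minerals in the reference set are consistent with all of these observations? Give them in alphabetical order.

White streak — only Olivine, Fluorite, Topaz, Gypsum, Muscovite, Sylvite, Anhydrite, Calcite, Tourmaline, Biotite, Halite, Corundum, Garnet, Staurolite, Epidote remain.
Isometric crystal system — Fluorite, Sylvite, Halite, Garnet remain.
Cubic cleavage (three directions at 90°) is inconsistent with Fluorite, Garnet.
Vitreous luster — no further eliminations.
The minerals that satisfy all observations are Halite, Sylvite.

Halite, Sylvite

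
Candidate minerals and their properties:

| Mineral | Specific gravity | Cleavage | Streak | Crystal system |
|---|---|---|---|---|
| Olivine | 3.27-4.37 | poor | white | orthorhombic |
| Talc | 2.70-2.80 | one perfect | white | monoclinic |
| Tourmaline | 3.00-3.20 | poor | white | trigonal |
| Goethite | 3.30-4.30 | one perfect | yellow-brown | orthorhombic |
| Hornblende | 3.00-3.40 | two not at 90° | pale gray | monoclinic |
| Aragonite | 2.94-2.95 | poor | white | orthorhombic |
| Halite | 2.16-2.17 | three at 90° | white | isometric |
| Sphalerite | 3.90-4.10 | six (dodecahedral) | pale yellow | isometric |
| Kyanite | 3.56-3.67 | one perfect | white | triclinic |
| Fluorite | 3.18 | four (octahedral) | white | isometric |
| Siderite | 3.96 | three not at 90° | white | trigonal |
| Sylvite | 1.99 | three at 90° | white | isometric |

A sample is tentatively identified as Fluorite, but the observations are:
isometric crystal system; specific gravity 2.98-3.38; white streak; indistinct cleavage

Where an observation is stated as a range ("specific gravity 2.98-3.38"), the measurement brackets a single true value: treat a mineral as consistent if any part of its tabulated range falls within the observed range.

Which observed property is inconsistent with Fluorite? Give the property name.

cleavage

Isometric crystal system: Fluorite has isometric system — within range.
Specific gravity 2.98-3.38: Fluorite has SG 3.18 — within range.
White streak: Fluorite has white streak — within range.
Indistinct cleavage: Fluorite has cleavage four (octahedral) — inconsistent.
Only the cleavage is inconsistent.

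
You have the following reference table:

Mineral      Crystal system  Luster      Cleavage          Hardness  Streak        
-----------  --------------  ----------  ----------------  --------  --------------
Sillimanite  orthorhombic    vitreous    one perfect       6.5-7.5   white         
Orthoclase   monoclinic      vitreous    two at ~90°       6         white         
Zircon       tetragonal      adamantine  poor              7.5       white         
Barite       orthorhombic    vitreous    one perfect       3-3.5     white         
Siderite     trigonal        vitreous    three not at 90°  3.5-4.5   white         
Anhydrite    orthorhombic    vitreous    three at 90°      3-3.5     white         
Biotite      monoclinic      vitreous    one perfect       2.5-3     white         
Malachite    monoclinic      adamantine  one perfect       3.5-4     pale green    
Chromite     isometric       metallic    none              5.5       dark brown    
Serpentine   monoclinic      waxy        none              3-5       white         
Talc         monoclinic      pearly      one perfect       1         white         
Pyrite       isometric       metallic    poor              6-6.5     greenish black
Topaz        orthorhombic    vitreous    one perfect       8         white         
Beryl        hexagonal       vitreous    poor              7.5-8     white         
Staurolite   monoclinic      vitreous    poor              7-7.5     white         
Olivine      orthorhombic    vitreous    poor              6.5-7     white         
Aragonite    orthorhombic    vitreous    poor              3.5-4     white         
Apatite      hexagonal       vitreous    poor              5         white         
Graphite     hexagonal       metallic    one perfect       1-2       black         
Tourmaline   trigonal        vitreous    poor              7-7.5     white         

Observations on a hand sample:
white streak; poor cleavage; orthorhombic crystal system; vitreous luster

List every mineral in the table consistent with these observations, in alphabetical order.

White streak excludes Malachite, Chromite, Pyrite, Graphite.
Poor cleavage — only Zircon, Beryl, Staurolite, Olivine, Aragonite, Apatite, Tourmaline remain.
Orthorhombic crystal system — narrows the field to Olivine, Aragonite.
Vitreous luster — all remaining candidates fit.
The minerals that satisfy all observations are Aragonite, Olivine.

Aragonite, Olivine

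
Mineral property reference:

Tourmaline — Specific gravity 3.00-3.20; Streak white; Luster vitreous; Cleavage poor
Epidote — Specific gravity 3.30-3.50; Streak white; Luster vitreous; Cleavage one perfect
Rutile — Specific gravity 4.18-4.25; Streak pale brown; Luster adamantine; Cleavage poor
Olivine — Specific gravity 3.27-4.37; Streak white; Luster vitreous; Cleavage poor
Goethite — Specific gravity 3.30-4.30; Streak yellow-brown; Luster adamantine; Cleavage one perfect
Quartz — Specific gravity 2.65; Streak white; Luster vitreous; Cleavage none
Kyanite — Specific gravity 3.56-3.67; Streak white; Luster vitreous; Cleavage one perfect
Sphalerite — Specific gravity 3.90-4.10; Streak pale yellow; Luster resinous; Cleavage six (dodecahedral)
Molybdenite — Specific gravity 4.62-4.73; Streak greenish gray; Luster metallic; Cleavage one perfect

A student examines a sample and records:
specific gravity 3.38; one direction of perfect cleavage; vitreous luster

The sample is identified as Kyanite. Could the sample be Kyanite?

No

Specific gravity 3.38 — Kyanite has SG 3.56-3.67; a mismatch.
One direction of perfect cleavage — matches Kyanite (cleavage one perfect).
Vitreous luster — matches Kyanite (vitreous luster).
The specific gravity observation rules out Kyanite.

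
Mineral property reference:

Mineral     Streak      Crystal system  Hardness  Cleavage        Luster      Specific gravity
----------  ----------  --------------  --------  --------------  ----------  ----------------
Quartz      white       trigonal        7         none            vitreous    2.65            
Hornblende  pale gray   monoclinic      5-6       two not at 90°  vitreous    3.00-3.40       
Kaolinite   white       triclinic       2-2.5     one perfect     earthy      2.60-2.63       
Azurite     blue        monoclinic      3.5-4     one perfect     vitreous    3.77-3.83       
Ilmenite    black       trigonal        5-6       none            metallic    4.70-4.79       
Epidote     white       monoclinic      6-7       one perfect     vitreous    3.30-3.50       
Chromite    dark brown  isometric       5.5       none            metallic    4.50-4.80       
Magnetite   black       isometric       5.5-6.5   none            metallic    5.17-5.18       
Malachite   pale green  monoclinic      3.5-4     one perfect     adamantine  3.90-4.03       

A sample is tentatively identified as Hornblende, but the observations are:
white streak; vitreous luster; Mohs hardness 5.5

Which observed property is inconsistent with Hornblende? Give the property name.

streak

White streak: Hornblende has pale gray streak — outside the reference range.
Vitreous luster: Hornblende has vitreous luster — within range.
Mohs hardness 5.5: Hornblende has hardness 5-6 — within range.
Only the streak is inconsistent.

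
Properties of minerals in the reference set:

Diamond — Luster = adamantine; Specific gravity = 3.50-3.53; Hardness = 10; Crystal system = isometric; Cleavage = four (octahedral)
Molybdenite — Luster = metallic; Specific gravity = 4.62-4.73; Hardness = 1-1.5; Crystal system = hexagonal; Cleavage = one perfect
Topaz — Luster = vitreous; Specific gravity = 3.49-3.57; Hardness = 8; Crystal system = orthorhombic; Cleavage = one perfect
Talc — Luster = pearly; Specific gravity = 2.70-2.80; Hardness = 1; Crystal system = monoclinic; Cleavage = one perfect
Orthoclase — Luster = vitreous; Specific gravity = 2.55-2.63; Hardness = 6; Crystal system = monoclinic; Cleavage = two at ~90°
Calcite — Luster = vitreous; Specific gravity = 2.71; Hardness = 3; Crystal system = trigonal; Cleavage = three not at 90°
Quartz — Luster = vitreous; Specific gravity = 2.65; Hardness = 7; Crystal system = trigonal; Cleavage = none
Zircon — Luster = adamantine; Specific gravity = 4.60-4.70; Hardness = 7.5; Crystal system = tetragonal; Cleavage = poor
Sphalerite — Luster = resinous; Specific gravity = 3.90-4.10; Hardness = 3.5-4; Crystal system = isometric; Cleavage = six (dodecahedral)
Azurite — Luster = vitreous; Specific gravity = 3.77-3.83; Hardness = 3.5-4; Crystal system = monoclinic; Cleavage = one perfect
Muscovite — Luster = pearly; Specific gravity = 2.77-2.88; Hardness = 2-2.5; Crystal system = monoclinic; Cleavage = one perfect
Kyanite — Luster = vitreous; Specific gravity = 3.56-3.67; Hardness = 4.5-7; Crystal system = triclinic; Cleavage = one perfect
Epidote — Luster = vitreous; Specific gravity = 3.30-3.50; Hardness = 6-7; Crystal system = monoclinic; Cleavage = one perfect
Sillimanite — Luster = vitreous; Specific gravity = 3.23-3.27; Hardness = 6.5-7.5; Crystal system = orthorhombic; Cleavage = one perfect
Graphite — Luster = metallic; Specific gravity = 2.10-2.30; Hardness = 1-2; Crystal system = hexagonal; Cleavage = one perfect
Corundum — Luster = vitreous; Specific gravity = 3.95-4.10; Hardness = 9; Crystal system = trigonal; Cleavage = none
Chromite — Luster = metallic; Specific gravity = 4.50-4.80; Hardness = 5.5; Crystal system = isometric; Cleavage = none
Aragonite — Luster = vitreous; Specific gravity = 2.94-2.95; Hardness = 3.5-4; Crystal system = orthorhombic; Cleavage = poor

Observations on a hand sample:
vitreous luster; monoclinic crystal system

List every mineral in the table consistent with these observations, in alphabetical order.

Azurite, Epidote, Orthoclase

Vitreous luster: only Topaz, Orthoclase, Calcite, Quartz, Azurite, Kyanite, Epidote, Sillimanite, Corundum, Aragonite remain.
Monoclinic crystal system: narrows the field to Orthoclase, Azurite, Epidote.
Remaining candidates: Azurite, Epidote, Orthoclase.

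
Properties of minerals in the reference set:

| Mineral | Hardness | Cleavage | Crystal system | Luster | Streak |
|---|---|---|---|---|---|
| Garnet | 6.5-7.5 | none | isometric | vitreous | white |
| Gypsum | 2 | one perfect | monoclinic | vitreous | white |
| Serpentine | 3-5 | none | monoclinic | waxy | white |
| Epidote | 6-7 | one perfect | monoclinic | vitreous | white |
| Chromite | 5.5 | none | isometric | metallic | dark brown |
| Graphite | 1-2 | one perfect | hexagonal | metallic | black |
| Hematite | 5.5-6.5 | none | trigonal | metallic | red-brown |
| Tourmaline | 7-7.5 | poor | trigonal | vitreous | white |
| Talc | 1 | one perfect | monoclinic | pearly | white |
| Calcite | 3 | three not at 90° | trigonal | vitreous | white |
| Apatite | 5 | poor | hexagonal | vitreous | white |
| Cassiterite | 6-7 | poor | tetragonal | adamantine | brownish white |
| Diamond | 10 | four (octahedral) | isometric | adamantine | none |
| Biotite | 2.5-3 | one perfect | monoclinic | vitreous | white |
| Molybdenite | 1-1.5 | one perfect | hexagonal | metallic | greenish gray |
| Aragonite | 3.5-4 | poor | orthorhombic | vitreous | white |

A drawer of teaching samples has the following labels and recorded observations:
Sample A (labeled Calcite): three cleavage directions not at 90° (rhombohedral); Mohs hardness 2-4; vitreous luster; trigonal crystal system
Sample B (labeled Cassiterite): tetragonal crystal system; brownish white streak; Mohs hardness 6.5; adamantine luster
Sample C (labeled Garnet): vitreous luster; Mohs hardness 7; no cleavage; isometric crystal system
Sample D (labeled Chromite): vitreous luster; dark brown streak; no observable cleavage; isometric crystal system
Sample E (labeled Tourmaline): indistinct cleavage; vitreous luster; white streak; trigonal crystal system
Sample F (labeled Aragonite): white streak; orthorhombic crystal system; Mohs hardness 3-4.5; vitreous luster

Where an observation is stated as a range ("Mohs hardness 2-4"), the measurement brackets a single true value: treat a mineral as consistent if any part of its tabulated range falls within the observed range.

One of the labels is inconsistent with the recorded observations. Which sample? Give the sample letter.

Sample A: nothing contradicts Calcite.
Sample B: nothing contradicts Cassiterite.
Sample C: nothing contradicts Garnet.
Sample D: vitreous luster is outside the reference for Chromite (metallic luster) — mislabeled.
Sample E: nothing contradicts Tourmaline.
Sample F: nothing contradicts Aragonite.
The mislabeled specimen is D.

D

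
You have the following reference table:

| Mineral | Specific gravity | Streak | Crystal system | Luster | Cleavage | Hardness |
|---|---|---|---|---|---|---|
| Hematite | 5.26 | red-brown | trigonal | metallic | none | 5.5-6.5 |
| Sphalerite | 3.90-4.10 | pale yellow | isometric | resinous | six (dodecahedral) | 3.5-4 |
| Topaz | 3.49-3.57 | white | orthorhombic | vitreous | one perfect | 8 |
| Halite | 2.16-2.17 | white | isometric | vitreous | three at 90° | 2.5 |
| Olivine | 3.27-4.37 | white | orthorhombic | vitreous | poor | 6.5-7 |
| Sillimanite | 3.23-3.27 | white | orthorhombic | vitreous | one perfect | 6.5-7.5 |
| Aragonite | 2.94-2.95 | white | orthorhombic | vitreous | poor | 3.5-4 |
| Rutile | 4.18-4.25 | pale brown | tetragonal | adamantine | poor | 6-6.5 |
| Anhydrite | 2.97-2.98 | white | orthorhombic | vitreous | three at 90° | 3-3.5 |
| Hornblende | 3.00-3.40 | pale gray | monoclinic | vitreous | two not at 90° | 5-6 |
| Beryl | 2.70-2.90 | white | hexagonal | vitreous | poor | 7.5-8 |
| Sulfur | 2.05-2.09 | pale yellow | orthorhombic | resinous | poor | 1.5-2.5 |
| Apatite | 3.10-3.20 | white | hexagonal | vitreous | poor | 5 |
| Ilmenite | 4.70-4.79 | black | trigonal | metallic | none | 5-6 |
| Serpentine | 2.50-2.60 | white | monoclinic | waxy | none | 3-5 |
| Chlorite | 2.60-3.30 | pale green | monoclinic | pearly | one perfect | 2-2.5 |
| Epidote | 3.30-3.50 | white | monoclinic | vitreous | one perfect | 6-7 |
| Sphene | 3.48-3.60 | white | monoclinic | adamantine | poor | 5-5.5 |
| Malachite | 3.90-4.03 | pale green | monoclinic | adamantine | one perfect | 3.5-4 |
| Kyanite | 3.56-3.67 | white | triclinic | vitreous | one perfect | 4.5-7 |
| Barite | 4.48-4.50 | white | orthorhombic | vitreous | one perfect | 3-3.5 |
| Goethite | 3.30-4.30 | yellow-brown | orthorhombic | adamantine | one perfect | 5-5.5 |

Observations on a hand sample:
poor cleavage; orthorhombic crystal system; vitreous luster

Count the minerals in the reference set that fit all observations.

Poor cleavage — narrows the field to Olivine, Aragonite, Rutile, Beryl, Sulfur, Apatite, Sphene.
Orthorhombic crystal system — only Olivine, Aragonite, Sulfur remain.
Vitreous luster excludes Sulfur.
The minerals that satisfy all observations are Aragonite, Olivine.
That is 2 minerals.

2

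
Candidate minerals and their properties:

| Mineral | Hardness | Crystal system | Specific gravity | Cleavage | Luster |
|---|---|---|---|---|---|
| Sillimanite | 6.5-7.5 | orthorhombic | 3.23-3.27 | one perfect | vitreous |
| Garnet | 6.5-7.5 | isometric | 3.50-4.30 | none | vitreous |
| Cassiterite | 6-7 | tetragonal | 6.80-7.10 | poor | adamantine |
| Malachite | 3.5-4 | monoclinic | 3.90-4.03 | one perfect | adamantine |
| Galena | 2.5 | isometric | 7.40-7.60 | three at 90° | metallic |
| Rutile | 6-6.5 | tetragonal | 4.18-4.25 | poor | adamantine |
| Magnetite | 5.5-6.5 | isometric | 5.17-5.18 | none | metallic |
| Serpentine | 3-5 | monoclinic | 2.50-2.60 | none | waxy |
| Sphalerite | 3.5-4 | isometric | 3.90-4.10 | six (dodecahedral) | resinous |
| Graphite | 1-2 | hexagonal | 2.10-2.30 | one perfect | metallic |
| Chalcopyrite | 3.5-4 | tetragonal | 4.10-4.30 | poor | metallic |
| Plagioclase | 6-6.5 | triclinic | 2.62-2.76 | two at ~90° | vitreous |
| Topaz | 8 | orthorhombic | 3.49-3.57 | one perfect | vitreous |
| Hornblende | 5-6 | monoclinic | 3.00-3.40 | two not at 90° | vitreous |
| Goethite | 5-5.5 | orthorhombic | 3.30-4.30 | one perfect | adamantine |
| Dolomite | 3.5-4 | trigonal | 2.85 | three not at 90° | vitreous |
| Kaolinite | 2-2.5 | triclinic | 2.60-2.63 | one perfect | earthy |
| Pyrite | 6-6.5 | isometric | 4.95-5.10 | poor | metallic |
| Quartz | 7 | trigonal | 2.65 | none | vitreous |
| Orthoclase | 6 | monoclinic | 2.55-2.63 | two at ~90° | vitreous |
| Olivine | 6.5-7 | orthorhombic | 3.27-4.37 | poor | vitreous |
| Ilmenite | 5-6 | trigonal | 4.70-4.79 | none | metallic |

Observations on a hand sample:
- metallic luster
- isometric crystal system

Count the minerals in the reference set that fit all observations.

3

Metallic luster — narrows the field to Galena, Magnetite, Graphite, Chalcopyrite, Pyrite, Ilmenite.
Isometric crystal system eliminates Graphite, Chalcopyrite, Ilmenite.
Remaining candidates: Galena, Magnetite, Pyrite.
That is 3 minerals.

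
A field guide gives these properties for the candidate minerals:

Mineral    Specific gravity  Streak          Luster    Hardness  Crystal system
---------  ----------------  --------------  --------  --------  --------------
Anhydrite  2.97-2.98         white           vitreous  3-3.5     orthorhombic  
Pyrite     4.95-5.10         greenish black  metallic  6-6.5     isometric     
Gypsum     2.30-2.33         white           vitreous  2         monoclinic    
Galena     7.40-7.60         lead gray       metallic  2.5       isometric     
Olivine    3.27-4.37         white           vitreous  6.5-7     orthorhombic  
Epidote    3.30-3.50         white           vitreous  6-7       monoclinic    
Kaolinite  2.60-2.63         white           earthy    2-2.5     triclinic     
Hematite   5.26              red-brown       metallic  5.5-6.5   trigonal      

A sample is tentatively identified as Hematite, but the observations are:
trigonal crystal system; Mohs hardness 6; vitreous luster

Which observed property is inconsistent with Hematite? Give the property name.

luster

Trigonal crystal system: Hematite has trigonal system — within range.
Mohs hardness 6: Hematite has hardness 5.5-6.5 — within range.
Vitreous luster: Hematite has metallic luster — inconsistent.
Everything matches except the luster.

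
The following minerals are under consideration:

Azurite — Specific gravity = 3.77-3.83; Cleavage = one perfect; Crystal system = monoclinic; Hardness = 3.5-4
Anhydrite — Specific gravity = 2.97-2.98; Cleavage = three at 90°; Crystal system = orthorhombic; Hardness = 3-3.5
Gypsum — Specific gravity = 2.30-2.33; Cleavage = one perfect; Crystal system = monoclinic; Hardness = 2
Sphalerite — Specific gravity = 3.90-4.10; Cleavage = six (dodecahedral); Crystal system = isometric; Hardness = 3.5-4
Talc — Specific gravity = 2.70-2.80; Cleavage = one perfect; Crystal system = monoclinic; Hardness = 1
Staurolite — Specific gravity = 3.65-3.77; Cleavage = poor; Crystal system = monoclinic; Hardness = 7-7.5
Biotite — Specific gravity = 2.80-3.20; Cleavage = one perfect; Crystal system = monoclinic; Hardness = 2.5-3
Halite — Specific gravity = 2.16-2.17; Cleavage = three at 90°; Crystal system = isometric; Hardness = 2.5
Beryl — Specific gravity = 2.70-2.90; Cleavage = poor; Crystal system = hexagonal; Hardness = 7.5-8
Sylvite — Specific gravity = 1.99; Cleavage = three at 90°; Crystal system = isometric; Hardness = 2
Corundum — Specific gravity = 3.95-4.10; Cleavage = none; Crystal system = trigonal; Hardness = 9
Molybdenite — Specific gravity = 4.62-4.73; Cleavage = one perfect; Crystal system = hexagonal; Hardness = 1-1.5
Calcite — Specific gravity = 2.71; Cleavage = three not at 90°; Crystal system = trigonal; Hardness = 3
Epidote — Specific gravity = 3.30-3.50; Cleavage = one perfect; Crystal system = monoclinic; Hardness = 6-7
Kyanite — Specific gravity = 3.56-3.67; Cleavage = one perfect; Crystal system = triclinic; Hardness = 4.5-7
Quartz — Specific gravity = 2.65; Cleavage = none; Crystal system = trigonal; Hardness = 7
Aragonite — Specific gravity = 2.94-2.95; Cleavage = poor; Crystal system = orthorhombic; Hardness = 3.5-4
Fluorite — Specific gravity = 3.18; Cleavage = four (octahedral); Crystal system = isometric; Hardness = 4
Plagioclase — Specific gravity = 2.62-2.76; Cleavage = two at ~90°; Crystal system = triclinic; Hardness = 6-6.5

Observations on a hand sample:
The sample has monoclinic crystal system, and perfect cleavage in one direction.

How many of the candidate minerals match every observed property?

Monoclinic crystal system: only Azurite, Gypsum, Talc, Staurolite, Biotite, Epidote remain.
Perfect cleavage in one direction rules out Staurolite.
Consistent with every observation: Azurite, Biotite, Epidote, Gypsum, Talc.
That is 5 minerals.

5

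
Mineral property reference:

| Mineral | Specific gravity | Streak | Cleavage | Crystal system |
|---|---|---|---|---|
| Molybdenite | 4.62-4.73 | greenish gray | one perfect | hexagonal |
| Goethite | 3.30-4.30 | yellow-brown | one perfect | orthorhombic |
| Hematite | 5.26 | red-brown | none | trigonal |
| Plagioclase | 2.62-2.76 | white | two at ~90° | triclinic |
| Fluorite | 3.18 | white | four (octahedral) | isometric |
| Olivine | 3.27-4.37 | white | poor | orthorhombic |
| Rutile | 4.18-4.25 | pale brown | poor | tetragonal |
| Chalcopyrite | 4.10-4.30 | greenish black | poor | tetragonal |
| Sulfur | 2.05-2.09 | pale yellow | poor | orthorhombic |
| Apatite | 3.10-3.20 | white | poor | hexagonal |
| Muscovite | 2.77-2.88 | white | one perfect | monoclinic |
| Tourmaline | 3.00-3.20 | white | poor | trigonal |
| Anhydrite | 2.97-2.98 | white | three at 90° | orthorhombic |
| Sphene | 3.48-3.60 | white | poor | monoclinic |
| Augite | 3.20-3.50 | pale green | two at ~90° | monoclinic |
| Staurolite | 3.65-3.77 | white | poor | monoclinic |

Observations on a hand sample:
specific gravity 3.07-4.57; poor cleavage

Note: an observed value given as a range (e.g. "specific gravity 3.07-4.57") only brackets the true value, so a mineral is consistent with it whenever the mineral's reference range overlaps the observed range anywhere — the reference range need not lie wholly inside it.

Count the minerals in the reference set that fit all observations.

Specific gravity 3.07-4.57 is inconsistent with Molybdenite, Hematite, Plagioclase, Sulfur, Muscovite, Anhydrite.
Poor cleavage excludes Goethite, Fluorite, Augite.
Consistent with every observation: Apatite, Chalcopyrite, Olivine, Rutile, Sphene, Staurolite, Tourmaline.
That is 7 minerals.

7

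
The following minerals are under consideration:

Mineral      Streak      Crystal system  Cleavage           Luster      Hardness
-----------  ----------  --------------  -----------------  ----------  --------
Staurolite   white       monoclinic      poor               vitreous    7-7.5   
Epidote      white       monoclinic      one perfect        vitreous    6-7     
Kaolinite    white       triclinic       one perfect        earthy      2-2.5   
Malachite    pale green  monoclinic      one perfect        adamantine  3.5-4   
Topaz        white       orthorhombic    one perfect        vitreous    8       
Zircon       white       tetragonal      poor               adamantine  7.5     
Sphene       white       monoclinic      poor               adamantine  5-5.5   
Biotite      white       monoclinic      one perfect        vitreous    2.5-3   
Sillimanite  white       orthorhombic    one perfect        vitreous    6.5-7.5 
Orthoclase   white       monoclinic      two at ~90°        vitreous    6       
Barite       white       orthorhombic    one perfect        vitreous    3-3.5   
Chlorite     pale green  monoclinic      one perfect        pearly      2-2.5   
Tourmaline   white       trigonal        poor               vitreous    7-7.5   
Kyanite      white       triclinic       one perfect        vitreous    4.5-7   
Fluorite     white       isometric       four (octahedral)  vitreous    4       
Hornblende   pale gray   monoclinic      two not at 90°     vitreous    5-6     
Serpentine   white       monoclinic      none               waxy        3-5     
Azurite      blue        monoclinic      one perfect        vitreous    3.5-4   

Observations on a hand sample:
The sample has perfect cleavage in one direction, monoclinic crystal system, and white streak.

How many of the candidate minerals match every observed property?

2

Perfect cleavage in one direction — Epidote, Kaolinite, Malachite, Topaz, Biotite, Sillimanite, Barite, Chlorite, Kyanite, Azurite remain.
Monoclinic crystal system eliminates Kaolinite, Topaz, Sillimanite, Barite, Kyanite.
White streak — leaves Epidote, Biotite.
Consistent with every observation: Biotite, Epidote.
That is 2 minerals.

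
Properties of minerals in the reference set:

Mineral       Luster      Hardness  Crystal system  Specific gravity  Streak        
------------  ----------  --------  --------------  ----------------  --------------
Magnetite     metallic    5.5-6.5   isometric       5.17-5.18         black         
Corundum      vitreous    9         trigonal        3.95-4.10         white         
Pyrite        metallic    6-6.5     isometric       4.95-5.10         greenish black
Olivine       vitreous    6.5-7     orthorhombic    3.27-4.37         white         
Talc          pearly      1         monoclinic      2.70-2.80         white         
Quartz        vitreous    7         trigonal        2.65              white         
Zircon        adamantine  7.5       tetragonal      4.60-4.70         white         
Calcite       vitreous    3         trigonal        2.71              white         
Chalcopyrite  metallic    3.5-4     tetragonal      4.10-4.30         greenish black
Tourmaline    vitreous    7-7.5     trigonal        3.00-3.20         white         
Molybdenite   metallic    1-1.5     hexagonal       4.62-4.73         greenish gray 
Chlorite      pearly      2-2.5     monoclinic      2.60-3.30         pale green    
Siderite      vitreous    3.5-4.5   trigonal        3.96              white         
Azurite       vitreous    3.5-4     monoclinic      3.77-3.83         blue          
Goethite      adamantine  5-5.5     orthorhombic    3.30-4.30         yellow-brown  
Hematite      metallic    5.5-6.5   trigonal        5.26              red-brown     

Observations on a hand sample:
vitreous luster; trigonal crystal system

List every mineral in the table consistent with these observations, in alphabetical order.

Calcite, Corundum, Quartz, Siderite, Tourmaline

Vitreous luster: leaves Corundum, Olivine, Quartz, Calcite, Tourmaline, Siderite, Azurite.
Trigonal crystal system eliminates Olivine, Azurite.
Consistent with every observation: Calcite, Corundum, Quartz, Siderite, Tourmaline.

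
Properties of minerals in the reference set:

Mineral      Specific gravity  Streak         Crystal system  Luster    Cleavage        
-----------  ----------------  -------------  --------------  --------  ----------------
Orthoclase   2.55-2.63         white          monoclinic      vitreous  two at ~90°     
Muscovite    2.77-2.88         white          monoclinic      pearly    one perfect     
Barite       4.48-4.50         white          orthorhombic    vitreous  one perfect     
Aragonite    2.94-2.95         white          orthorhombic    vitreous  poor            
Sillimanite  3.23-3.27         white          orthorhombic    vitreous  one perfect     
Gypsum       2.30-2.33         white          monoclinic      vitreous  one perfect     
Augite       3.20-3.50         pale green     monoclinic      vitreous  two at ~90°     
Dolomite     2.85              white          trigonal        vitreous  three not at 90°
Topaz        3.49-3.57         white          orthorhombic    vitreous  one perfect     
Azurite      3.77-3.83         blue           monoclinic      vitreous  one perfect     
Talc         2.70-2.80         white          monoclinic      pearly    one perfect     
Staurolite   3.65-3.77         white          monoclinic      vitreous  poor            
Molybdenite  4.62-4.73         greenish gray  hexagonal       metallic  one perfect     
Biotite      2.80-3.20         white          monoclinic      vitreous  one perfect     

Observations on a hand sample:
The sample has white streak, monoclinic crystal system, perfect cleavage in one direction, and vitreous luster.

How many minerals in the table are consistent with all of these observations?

2

White streak is inconsistent with Augite, Azurite, Molybdenite.
Monoclinic crystal system eliminates Barite, Aragonite, Sillimanite, Dolomite, Topaz.
Perfect cleavage in one direction rules out Orthoclase, Staurolite.
Vitreous luster rules out Muscovite, Talc.
The minerals that satisfy all observations are Biotite, Gypsum.
That is 2 minerals.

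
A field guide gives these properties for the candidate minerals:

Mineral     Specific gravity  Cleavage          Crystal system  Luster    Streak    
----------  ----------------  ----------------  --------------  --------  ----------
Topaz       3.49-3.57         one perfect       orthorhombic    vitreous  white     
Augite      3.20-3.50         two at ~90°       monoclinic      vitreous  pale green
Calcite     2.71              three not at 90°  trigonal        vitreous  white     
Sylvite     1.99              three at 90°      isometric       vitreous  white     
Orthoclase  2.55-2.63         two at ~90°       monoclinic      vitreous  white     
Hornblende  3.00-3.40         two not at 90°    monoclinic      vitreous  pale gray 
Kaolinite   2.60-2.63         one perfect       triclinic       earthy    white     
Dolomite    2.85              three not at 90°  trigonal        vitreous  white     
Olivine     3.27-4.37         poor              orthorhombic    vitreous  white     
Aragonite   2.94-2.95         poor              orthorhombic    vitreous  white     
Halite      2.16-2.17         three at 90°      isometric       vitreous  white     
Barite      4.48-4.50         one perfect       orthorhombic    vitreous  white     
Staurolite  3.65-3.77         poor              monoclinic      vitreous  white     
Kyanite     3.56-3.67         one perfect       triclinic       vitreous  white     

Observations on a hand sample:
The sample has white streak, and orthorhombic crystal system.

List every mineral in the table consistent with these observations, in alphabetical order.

Aragonite, Barite, Olivine, Topaz

White streak rules out Augite, Hornblende.
Orthorhombic crystal system: Topaz, Olivine, Aragonite, Barite remain.
Consistent with every observation: Aragonite, Barite, Olivine, Topaz.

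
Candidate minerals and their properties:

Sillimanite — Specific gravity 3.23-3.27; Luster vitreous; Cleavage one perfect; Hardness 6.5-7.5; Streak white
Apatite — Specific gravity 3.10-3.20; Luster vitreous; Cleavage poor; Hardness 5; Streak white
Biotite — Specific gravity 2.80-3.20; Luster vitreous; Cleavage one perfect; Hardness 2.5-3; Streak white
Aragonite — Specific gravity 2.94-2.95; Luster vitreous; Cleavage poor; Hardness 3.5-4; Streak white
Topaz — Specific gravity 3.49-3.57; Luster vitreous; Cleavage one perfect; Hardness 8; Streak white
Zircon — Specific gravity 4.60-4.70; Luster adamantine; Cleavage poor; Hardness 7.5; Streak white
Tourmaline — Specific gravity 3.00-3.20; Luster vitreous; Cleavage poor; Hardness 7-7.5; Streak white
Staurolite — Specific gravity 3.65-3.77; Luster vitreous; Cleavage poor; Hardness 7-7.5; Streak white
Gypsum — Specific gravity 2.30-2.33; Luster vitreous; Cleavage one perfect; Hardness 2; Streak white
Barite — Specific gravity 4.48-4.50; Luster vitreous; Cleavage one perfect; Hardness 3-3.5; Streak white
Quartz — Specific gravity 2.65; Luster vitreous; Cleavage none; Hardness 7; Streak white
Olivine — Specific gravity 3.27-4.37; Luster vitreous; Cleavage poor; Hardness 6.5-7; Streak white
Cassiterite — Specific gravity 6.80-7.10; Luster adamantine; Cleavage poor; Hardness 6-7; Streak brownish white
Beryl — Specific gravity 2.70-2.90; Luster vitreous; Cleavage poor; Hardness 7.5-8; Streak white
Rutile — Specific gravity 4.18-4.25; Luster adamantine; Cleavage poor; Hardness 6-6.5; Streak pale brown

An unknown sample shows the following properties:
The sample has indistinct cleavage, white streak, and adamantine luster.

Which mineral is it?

Zircon

Indistinct cleavage excludes Sillimanite, Biotite, Topaz, Gypsum, Barite, Quartz.
White streak eliminates Cassiterite, Rutile.
Adamantine luster — leaves Zircon.
The only mineral consistent with every observation is Zircon.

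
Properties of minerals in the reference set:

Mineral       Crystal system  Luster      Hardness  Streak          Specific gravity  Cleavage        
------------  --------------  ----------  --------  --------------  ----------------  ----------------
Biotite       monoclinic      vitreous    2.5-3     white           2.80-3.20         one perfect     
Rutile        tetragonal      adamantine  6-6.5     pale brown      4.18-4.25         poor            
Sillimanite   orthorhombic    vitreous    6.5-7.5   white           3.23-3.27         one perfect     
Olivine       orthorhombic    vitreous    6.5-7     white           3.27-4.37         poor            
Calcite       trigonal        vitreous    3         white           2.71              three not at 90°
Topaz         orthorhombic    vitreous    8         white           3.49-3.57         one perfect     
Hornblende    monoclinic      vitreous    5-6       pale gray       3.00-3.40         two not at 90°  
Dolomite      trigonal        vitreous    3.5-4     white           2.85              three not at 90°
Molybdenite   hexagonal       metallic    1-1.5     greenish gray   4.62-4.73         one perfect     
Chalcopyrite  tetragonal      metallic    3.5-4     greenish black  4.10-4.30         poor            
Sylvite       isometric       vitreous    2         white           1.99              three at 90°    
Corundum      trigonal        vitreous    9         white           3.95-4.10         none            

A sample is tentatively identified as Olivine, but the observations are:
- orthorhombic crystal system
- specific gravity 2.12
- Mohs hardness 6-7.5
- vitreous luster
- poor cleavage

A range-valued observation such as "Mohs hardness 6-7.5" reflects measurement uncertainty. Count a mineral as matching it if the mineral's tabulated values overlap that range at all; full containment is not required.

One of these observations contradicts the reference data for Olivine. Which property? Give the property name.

Orthorhombic crystal system: Olivine has orthorhombic system — matches.
Specific gravity 2.12: Olivine has SG 3.27-4.37 — outside the reference range.
Mohs hardness 6-7.5: Olivine has hardness 6.5-7 — matches.
Vitreous luster: Olivine has vitreous luster — matches.
Poor cleavage: Olivine has cleavage poor — matches.
Only the specific gravity is inconsistent.

specific gravity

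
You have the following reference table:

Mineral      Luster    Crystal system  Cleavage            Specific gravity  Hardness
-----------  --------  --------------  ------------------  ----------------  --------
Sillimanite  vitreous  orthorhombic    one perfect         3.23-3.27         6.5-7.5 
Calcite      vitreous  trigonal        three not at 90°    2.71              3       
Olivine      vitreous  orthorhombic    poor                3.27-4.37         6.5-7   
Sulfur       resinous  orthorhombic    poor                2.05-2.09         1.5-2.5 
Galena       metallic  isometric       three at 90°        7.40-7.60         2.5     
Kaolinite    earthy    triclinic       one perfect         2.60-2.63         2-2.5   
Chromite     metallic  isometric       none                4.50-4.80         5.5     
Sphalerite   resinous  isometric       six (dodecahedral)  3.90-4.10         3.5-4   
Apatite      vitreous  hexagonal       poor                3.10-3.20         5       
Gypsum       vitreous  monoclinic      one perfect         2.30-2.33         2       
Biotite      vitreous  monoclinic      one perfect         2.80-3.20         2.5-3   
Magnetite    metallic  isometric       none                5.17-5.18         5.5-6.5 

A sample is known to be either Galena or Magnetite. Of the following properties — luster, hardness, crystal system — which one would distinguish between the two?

Luster: both metallic — no difference.
Hardness: Galena 2.5, Magnetite 5.5-6.5 — these differ.
Crystal system: both isometric — no difference.
Hardness is the diagnostic property here.

hardness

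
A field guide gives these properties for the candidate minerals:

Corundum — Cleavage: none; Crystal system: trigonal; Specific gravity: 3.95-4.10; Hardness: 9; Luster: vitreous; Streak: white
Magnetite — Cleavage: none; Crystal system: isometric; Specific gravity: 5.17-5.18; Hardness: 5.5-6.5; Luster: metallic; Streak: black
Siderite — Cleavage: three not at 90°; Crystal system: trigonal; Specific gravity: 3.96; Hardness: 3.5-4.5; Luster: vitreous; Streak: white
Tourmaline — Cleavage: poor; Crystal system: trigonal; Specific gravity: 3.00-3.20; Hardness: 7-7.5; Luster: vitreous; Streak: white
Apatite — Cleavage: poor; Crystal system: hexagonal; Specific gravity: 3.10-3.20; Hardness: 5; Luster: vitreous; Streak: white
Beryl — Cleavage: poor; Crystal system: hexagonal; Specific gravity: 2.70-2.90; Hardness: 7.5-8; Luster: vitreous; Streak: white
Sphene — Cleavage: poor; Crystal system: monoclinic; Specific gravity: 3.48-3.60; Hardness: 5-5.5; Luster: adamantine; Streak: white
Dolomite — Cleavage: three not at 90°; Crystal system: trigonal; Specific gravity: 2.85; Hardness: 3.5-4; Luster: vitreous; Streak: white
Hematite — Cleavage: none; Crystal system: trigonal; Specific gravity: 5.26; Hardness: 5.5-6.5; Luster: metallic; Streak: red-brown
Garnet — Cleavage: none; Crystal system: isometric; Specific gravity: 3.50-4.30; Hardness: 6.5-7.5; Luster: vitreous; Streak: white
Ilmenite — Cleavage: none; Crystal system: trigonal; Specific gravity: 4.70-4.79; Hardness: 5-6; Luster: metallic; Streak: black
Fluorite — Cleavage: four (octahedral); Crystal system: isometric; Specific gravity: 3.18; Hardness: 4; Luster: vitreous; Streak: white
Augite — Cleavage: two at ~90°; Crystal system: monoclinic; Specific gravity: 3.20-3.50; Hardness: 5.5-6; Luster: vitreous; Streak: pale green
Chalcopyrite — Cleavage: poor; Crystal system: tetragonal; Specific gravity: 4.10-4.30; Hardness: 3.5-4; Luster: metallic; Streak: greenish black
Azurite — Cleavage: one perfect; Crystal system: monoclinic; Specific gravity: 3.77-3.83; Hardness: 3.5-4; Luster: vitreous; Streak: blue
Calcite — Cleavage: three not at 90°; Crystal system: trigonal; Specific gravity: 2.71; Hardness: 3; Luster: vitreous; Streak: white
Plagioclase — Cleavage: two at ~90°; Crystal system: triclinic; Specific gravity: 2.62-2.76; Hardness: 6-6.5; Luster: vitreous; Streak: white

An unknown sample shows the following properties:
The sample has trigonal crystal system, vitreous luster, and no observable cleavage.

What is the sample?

Trigonal crystal system: Corundum, Siderite, Tourmaline, Dolomite, Hematite, Ilmenite, Calcite remain.
Vitreous luster excludes Hematite, Ilmenite.
No observable cleavage: Corundum remains.
The only mineral consistent with every observation is Corundum.

Corundum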